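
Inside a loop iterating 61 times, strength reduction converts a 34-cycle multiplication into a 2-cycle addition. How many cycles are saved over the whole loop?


Per-iteration saving = 34 - 2 = 32
Total saved = 61 * 32 = 1952

1952


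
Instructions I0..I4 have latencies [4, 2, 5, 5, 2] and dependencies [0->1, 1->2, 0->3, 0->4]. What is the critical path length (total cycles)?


Compute longest path through dependency graph: dist(Ik) = max over predecessors of dist + latency(Ik).
dist(I0) = latency 4 = 4
dist(I1) = dist(I0) + 2 = 4 + 2 = 6
dist(I2) = dist(I1) + 5 = 6 + 5 = 11
dist(I3) = dist(I0) + 5 = 4 + 5 = 9
dist(I4) = dist(I0) + 2 = 4 + 2 = 6
Critical path = max dist = 11

11


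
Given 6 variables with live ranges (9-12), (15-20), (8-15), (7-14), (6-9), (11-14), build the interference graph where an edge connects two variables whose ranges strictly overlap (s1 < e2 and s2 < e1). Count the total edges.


Check all pairs for overlapping intervals.
Two intervals (s1,e1) and (s2,e2) overlap if s1 < e2 and s2 < e1.
v0 (9-12) vs v1..v5: overlaps v2, v3, v5 -> 3
v1 (15-20) vs v2..v5: overlaps none -> 0
v2 (8-15) vs v3..v5: overlaps v3, v4, v5 -> 3
v3 (7-14) vs v4..v5: overlaps v4, v5 -> 2
v4 (6-9) vs v5: overlaps none -> 0
Total overlapping pairs = 3 + 0 + 3 + 2 + 0 = 8

8


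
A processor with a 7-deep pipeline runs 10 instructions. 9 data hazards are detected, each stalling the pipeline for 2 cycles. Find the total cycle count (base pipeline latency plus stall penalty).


Base cycles = 7 + 10 - 1 = 16
Total stalls = 9 * 2 = 18
Total = 16 + 18 = 34

34


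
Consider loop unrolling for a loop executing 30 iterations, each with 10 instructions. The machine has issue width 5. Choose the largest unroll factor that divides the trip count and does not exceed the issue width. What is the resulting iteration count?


Largest divisor of 30 <= 5 is 5
New iterations = 30 / 5 = 6

6


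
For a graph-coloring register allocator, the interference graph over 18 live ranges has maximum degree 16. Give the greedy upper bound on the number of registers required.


Greedy coloring never needs more than (max_degree + 1) colors: when coloring a vertex, at most max_degree neighbors are already colored.
Upper bound = 16 + 1 = 17

17


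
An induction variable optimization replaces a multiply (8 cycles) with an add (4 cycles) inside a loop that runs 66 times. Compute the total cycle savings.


Per-iteration saving = 8 - 4 = 4
Total saved = 66 * 4 = 264

264


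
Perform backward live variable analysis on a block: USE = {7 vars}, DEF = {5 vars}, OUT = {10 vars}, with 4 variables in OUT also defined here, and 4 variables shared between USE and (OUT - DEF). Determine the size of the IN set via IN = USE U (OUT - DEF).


OUT - DEF: 10 - 4 = 6
|IN| = |USE| + |OUT - DEF| - |USE ∩ (OUT - DEF)| = 7 + 6 - 4 = 9

9


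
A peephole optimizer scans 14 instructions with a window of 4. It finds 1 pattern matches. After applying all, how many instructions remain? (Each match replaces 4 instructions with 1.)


Each match removes 3 instructions.
Total removed = 1 * 3 = 3
Remaining = 14 - 3 = 11

11


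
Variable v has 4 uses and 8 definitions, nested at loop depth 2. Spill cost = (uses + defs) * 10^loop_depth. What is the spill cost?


uses + defs = 4 + 8 = 12
10^2 = 100
Spill cost = 12 * 100 = 1200

1200


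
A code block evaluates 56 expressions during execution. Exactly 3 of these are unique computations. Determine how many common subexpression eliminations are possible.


CSE count = total expressions - unique expressions
= 56 - 3 = 53

53


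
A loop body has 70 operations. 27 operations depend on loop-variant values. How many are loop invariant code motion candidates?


Invariant candidates = total - loop-dependent
= 70 - 27 = 43

43


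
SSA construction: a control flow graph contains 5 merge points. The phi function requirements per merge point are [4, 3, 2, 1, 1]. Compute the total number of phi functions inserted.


Total phi functions = sum of phi functions at each join node
= 4 + 3 + 2 + 1 + 1 = 11

11


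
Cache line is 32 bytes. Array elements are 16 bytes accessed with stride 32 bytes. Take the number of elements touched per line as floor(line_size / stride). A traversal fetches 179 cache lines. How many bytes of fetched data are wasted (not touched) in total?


Elements per line = floor(32 / 32) = 1
Bytes used per line = 1 * 16 = 16
Wasted per line = 32 - 16 = 16
Total wasted = 16 * 179 = 2864

2864


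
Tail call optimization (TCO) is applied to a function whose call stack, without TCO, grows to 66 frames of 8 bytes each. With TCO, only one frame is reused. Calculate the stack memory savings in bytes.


Without TCO: 66 * 8 = 528 bytes
With TCO: reuse 1 frame = 8 bytes
Savings = 528 - 8 = 520

520


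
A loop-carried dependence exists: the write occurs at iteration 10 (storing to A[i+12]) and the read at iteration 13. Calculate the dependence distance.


Distance = read iteration - write iteration
= 13 - 10 = 3

3


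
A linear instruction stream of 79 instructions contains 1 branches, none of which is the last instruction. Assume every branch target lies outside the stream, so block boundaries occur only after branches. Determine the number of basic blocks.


With no in-sequence branch targets, the leaders are the first instruction plus the instruction after each branch.
Number of basic blocks = branches + 1
= 1 + 1 = 2

2


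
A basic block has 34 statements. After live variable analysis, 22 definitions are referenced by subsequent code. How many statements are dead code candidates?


Dead code = total statements - live definitions
= 34 - 22 = 12

12


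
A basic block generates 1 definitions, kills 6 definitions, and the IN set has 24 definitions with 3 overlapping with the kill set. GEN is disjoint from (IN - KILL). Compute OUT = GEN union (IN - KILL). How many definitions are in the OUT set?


IN - KILL: 24 - 3 = 21 surviving definitions
OUT = GEN + surviving = 1 + 21 = 22

22


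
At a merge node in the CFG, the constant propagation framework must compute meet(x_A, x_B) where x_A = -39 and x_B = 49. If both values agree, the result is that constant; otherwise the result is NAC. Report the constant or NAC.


Meet operation: if both paths give the same constant, result is that constant; if they differ, result is NAC (not-a-constant).
Path A: -39, Path B: 49 -> differ
Result: not-a-constant -> NAC

NAC


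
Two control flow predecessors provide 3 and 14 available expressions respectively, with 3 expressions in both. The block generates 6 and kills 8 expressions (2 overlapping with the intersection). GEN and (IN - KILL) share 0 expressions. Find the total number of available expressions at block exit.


IN = intersection of predecessors = 3
IN - KILL = 3 - 2 = 1
|OUT| = |GEN| + |IN - KILL| - |GEN ∩ (IN - KILL)| = 6 + 1 - 0 = 7

7


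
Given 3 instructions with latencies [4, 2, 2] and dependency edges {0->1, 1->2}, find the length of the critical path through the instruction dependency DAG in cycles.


Compute longest path through dependency graph: dist(Ik) = max over predecessors of dist + latency(Ik).
dist(I0) = latency 4 = 4
dist(I1) = dist(I0) + 2 = 4 + 2 = 6
dist(I2) = dist(I1) + 2 = 6 + 2 = 8
Critical path = max dist = 8

8


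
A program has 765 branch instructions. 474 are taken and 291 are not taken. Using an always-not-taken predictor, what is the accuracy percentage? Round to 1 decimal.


Predictor: always-not-taken
Correct predictions = 291
Accuracy = 291 / 765 * 100 = 38.0%

38.0


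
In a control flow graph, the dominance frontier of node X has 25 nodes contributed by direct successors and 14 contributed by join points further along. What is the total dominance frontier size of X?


DF(X) = direct successor contributions + join point contributions
= 25 + 14 = 39

39


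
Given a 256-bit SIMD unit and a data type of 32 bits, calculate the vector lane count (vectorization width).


Width = SIMD bits / data type bits
= 256 / 32 = 8

8


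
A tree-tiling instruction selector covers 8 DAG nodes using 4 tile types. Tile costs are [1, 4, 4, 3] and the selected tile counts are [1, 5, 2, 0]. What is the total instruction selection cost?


Total cost = sum(count_i * cost_i)
= 1*1 + 5*4 + 2*4 + 0*3
= 29

29


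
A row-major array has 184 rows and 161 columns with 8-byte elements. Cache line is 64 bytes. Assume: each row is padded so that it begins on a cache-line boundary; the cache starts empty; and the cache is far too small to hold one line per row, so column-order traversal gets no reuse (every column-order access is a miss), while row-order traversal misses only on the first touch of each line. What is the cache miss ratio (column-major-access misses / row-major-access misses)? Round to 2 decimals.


Each row occupies 161 * 8 = 1288 bytes and starts on a line boundary, so it spans ceil(1288 / 64) = 21 cache lines.
Row-major traversal misses (one per line touched): 184 * ceil(161 * 8 / 64) = 3864
Column-major traversal misses (no reuse, every access misses): 184 * 161 = 29624
Ratio = 29624 / 3864 = 7.67

7.67


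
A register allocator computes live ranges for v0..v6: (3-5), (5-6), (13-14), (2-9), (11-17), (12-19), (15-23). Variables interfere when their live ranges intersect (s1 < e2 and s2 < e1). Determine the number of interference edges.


Check all pairs for overlapping intervals.
Two intervals (s1,e1) and (s2,e2) overlap if s1 < e2 and s2 < e1.
v0 (3-5) vs v1..v6: overlaps v3 -> 1
v1 (5-6) vs v2..v6: overlaps v3 -> 1
v2 (13-14) vs v3..v6: overlaps v4, v5 -> 2
v3 (2-9) vs v4..v6: overlaps none -> 0
v4 (11-17) vs v5..v6: overlaps v5, v6 -> 2
v5 (12-19) vs v6: overlaps v6 -> 1
Total overlapping pairs = 1 + 1 + 2 + 0 + 2 + 1 = 7

7


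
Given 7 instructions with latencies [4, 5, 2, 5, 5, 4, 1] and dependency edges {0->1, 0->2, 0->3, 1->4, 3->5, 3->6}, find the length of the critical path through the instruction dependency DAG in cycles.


Compute longest path through dependency graph: dist(Ik) = max over predecessors of dist + latency(Ik).
dist(I0) = latency 4 = 4
dist(I1) = dist(I0) + 5 = 4 + 5 = 9
dist(I2) = dist(I0) + 2 = 4 + 2 = 6
dist(I3) = dist(I0) + 5 = 4 + 5 = 9
dist(I4) = dist(I1) + 5 = 9 + 5 = 14
dist(I5) = dist(I3) + 4 = 9 + 4 = 13
dist(I6) = dist(I3) + 1 = 9 + 1 = 10
Critical path = max dist = 14

14


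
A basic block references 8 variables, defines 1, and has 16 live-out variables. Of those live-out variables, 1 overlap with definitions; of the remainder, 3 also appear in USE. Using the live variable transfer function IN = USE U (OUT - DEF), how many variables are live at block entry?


OUT - DEF: 16 - 1 = 15
|IN| = |USE| + |OUT - DEF| - |USE ∩ (OUT - DEF)| = 8 + 15 - 3 = 20

20


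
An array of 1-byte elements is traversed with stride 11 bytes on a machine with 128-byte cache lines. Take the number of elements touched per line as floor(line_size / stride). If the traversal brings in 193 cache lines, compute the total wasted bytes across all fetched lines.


Elements per line = floor(128 / 11) = 11
Bytes used per line = 11 * 1 = 11
Wasted per line = 128 - 11 = 117
Total wasted = 117 * 193 = 22581

22581


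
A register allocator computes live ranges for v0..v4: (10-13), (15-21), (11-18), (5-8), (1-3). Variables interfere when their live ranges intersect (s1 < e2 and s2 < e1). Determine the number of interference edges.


Check all pairs for overlapping intervals.
Two intervals (s1,e1) and (s2,e2) overlap if s1 < e2 and s2 < e1.
v0 (10-13) vs v1..v4: overlaps v2 -> 1
v1 (15-21) vs v2..v4: overlaps v2 -> 1
v2 (11-18) vs v3..v4: overlaps none -> 0
v3 (5-8) vs v4: overlaps none -> 0
Total overlapping pairs = 1 + 1 + 0 + 0 = 2

2


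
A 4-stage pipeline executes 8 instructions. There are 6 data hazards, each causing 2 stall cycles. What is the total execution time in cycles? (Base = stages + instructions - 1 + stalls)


Base cycles = 4 + 8 - 1 = 11
Total stalls = 6 * 2 = 12
Total = 11 + 12 = 23

23


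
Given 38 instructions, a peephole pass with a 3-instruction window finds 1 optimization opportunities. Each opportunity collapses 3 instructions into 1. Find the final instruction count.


Each match removes 2 instructions.
Total removed = 1 * 2 = 2
Remaining = 38 - 2 = 36

36


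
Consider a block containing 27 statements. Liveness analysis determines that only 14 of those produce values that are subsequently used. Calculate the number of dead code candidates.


Dead code = total statements - live definitions
= 27 - 14 = 13

13


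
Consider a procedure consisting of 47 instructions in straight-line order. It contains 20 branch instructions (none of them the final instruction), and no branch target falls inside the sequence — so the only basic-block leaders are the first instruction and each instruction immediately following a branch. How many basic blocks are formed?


With no in-sequence branch targets, the leaders are the first instruction plus the instruction after each branch.
Number of basic blocks = branches + 1
= 20 + 1 = 21

21


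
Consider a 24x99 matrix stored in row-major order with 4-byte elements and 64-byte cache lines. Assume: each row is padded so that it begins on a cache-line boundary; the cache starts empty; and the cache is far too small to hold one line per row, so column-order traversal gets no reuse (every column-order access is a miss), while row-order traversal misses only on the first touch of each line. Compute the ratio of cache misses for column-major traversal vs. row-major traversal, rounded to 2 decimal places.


Each row occupies 99 * 4 = 396 bytes and starts on a line boundary, so it spans ceil(396 / 64) = 7 cache lines.
Row-major traversal misses (one per line touched): 24 * ceil(99 * 4 / 64) = 168
Column-major traversal misses (no reuse, every access misses): 24 * 99 = 2376
Ratio = 2376 / 168 = 14.14

14.14


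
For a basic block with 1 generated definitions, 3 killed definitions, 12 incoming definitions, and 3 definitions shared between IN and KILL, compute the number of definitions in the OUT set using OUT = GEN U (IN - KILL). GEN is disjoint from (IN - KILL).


IN - KILL: 12 - 3 = 9 surviving definitions
OUT = GEN + surviving = 1 + 9 = 10

10


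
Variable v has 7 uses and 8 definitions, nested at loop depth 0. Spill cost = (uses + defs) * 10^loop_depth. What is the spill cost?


uses + defs = 7 + 8 = 15
10^0 = 1
Spill cost = 15 * 1 = 15

15


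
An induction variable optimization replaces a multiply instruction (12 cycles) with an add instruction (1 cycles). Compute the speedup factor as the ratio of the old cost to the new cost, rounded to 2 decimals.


Ratio = mult_cost / add_cost = 12 / 1 = 12.0

12.0


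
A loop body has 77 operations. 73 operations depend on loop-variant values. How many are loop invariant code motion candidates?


Invariant candidates = total - loop-dependent
= 77 - 73 = 4

4


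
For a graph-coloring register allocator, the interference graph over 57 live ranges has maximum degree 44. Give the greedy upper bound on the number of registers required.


Greedy coloring never needs more than (max_degree + 1) colors: when coloring a vertex, at most max_degree neighbors are already colored.
Upper bound = 44 + 1 = 45

45


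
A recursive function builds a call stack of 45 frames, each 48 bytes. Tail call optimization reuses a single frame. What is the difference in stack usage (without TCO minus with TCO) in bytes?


Without TCO: 45 * 48 = 2160 bytes
With TCO: reuse 1 frame = 48 bytes
Savings = 2160 - 48 = 2112

2112


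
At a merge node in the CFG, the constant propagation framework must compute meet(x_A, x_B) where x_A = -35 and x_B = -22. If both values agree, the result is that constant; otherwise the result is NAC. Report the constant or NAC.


Meet operation: if both paths give the same constant, result is that constant; if they differ, result is NAC (not-a-constant).
Path A: -35, Path B: -22 -> differ
Result: not-a-constant -> NAC

NAC


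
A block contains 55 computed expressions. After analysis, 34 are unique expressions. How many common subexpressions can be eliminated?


CSE count = total expressions - unique expressions
= 55 - 34 = 21

21


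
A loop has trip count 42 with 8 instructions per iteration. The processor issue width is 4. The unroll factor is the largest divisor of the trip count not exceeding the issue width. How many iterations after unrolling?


Largest divisor of 42 <= 4 is 3
New iterations = 42 / 3 = 14

14


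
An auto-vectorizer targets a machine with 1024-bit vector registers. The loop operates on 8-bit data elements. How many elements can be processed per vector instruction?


Width = SIMD bits / data type bits
= 1024 / 8 = 128

128


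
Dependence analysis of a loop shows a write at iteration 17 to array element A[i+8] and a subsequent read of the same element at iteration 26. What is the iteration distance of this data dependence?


Distance = read iteration - write iteration
= 26 - 17 = 9

9


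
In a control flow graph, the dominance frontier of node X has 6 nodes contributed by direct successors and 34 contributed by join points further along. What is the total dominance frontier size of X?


DF(X) = direct successor contributions + join point contributions
= 6 + 34 = 40

40


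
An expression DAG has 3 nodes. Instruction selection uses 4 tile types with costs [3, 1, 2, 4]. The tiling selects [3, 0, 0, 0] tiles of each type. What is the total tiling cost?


Total cost = sum(count_i * cost_i)
= 3*3 + 0*1 + 0*2 + 0*4
= 9

9


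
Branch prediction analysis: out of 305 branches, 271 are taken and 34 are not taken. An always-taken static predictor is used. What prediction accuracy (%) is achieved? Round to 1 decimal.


Predictor: always-taken
Correct predictions = 271
Accuracy = 271 / 305 * 100 = 88.9%

88.9


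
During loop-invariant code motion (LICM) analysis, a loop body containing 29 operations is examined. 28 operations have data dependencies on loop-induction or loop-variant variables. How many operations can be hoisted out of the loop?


Invariant candidates = total - loop-dependent
= 29 - 28 = 1

1


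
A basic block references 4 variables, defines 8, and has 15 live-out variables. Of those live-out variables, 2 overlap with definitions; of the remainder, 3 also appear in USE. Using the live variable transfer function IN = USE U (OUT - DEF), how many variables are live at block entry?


OUT - DEF: 15 - 2 = 13
|IN| = |USE| + |OUT - DEF| - |USE ∩ (OUT - DEF)| = 4 + 13 - 3 = 14

14


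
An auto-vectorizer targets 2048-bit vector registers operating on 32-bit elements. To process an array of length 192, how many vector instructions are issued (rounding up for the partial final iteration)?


Width = 2048 / 32 = 64 elements per vector op
Iterations = ceil(192 / 64) = 3

3


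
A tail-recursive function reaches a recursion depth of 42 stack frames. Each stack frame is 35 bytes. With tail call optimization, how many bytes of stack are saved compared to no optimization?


Without TCO: 42 * 35 = 1470 bytes
With TCO: reuse 1 frame = 35 bytes
Savings = 1470 - 35 = 1435

1435


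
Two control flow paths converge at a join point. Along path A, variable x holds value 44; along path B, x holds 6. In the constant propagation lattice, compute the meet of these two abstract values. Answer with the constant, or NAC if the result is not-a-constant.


Meet operation: if both paths give the same constant, result is that constant; if they differ, result is NAC (not-a-constant).
Path A: 44, Path B: 6 -> differ
Result: not-a-constant -> NAC

NAC


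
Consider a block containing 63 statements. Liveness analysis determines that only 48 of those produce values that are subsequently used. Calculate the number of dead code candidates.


Dead code = total statements - live definitions
= 63 - 48 = 15

15


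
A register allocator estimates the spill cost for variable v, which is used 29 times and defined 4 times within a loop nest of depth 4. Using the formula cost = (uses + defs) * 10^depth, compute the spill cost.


uses + defs = 29 + 4 = 33
10^4 = 10000
Spill cost = 33 * 10000 = 330000

330000


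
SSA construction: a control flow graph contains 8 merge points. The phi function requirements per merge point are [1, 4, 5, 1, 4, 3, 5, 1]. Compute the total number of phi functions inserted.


Total phi functions = sum of phi functions at each join node
= 1 + 4 + 5 + 1 + 4 + 3 + 5 + 1 = 24

24


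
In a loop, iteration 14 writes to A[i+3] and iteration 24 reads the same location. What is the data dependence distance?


Distance = read iteration - write iteration
= 24 - 14 = 10

10


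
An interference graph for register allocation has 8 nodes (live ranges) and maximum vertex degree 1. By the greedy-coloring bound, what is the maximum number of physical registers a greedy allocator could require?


Greedy coloring never needs more than (max_degree + 1) colors: when coloring a vertex, at most max_degree neighbors are already colored.
Upper bound = 1 + 1 = 2

2


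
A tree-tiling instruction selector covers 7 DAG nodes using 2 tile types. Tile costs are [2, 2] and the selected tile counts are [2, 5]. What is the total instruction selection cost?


Total cost = sum(count_i * cost_i)
= 2*2 + 5*2
= 14

14


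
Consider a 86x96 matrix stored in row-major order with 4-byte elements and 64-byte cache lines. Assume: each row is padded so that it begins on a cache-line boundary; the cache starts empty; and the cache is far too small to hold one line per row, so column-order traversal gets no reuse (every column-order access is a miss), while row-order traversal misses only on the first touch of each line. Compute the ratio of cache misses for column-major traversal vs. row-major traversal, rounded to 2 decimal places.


Each row occupies 96 * 4 = 384 bytes and starts on a line boundary, so it spans ceil(384 / 64) = 6 cache lines.
Row-major traversal misses (one per line touched): 86 * ceil(96 * 4 / 64) = 516
Column-major traversal misses (no reuse, every access misses): 86 * 96 = 8256
Ratio = 8256 / 516 = 16.0

16.0


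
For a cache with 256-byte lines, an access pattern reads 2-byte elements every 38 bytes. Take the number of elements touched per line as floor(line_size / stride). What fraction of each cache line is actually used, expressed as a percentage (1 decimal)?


Elements per cache line = floor(256 / 38) = 6
Bytes used = 6 * 2 = 12
Utilization = 12 / 256 * 100 = 4.7%

4.7


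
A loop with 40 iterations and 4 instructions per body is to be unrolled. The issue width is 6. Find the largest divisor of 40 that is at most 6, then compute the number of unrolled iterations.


Largest divisor of 40 <= 6 is 5
New iterations = 40 / 5 = 8

8


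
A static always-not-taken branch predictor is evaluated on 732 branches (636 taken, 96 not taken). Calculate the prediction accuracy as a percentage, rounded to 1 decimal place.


Predictor: always-not-taken
Correct predictions = 96
Accuracy = 96 / 732 * 100 = 13.1%

13.1


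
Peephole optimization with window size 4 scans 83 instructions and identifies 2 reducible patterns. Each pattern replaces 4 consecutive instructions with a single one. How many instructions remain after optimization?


Each match removes 3 instructions.
Total removed = 2 * 3 = 6
Remaining = 83 - 6 = 77

77


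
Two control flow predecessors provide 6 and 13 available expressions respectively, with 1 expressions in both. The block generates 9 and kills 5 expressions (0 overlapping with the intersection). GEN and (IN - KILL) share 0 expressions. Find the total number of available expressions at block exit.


IN = intersection of predecessors = 1
IN - KILL = 1 - 0 = 1
|OUT| = |GEN| + |IN - KILL| - |GEN ∩ (IN - KILL)| = 9 + 1 - 0 = 10

10


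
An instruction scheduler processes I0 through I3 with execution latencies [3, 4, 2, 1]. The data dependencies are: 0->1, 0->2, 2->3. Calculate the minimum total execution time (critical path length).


Compute longest path through dependency graph: dist(Ik) = max over predecessors of dist + latency(Ik).
dist(I0) = latency 3 = 3
dist(I1) = dist(I0) + 4 = 3 + 4 = 7
dist(I2) = dist(I0) + 2 = 3 + 2 = 5
dist(I3) = dist(I2) + 1 = 5 + 1 = 6
Critical path = max dist = 7

7


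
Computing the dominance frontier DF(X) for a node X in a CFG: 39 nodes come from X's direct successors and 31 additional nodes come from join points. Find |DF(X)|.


DF(X) = direct successor contributions + join point contributions
= 39 + 31 = 70

70


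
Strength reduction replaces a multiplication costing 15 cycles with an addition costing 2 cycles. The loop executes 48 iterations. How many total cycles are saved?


Per-iteration saving = 15 - 2 = 13
Total saved = 48 * 13 = 624

624


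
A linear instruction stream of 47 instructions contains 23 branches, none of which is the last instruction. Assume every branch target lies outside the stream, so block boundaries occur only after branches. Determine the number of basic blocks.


With no in-sequence branch targets, the leaders are the first instruction plus the instruction after each branch.
Number of basic blocks = branches + 1
= 23 + 1 = 24

24


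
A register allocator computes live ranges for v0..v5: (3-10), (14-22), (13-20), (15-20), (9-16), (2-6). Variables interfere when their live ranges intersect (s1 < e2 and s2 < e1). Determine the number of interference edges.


Check all pairs for overlapping intervals.
Two intervals (s1,e1) and (s2,e2) overlap if s1 < e2 and s2 < e1.
v0 (3-10) vs v1..v5: overlaps v4, v5 -> 2
v1 (14-22) vs v2..v5: overlaps v2, v3, v4 -> 3
v2 (13-20) vs v3..v5: overlaps v3, v4 -> 2
v3 (15-20) vs v4..v5: overlaps v4 -> 1
v4 (9-16) vs v5: overlaps none -> 0
Total overlapping pairs = 2 + 3 + 2 + 1 + 0 = 8

8


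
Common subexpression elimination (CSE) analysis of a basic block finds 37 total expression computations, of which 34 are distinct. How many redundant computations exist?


CSE count = total expressions - unique expressions
= 37 - 34 = 3

3


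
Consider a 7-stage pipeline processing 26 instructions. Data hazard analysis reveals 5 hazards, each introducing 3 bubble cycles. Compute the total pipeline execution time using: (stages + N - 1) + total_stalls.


Base cycles = 7 + 26 - 1 = 32
Total stalls = 5 * 3 = 15
Total = 32 + 15 = 47

47


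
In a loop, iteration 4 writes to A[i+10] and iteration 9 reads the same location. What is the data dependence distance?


Distance = read iteration - write iteration
= 9 - 4 = 5

5


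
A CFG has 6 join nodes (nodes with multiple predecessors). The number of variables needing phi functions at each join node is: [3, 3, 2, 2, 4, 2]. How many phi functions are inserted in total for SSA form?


Total phi functions = sum of phi functions at each join node
= 3 + 3 + 2 + 2 + 4 + 2 = 16

16


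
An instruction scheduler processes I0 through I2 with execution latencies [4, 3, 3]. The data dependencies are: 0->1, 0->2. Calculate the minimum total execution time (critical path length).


Compute longest path through dependency graph: dist(Ik) = max over predecessors of dist + latency(Ik).
dist(I0) = latency 4 = 4
dist(I1) = dist(I0) + 3 = 4 + 3 = 7
dist(I2) = dist(I0) + 3 = 4 + 3 = 7
Critical path = max dist = 7

7


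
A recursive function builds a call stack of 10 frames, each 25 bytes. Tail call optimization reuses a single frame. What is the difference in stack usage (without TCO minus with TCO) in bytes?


Without TCO: 10 * 25 = 250 bytes
With TCO: reuse 1 frame = 25 bytes
Savings = 250 - 25 = 225

225


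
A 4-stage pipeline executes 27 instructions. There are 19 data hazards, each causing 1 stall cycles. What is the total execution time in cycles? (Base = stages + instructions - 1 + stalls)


Base cycles = 4 + 27 - 1 = 30
Total stalls = 19 * 1 = 19
Total = 30 + 19 = 49

49


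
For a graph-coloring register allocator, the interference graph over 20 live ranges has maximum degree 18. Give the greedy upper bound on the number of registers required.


Greedy coloring never needs more than (max_degree + 1) colors: when coloring a vertex, at most max_degree neighbors are already colored.
Upper bound = 18 + 1 = 19

19


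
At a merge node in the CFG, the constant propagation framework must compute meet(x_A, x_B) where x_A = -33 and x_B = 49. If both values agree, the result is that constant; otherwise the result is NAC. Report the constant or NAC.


Meet operation: if both paths give the same constant, result is that constant; if they differ, result is NAC (not-a-constant).
Path A: -33, Path B: 49 -> differ
Result: not-a-constant -> NAC

NAC


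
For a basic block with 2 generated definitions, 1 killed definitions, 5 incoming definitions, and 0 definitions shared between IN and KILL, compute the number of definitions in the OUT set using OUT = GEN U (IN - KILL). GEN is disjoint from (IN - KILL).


IN - KILL: 5 - 0 = 5 surviving definitions
OUT = GEN + surviving = 2 + 5 = 7

7


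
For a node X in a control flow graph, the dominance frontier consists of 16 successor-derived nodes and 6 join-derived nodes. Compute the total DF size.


DF(X) = direct successor contributions + join point contributions
= 16 + 6 = 22

22


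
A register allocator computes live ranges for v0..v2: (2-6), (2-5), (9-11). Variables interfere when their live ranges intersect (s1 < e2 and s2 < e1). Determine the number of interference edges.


Check all pairs for overlapping intervals.
Two intervals (s1,e1) and (s2,e2) overlap if s1 < e2 and s2 < e1.
v0 (2-6) vs v1..v2: overlaps v1 -> 1
v1 (2-5) vs v2: overlaps none -> 0
Total overlapping pairs = 1 + 0 = 1

1


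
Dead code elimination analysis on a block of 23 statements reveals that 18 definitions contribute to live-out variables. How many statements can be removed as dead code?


Dead code = total statements - live definitions
= 23 - 18 = 5

5


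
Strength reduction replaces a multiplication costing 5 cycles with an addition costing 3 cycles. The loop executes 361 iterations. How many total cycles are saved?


Per-iteration saving = 5 - 3 = 2
Total saved = 361 * 2 = 722

722


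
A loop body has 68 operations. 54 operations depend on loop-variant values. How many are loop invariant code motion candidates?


Invariant candidates = total - loop-dependent
= 68 - 54 = 14

14


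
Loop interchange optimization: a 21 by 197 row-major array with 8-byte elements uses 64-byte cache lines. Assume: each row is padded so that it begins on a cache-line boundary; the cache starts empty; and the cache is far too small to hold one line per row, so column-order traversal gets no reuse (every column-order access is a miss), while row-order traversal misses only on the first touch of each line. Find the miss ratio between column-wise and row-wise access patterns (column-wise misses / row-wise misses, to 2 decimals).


Each row occupies 197 * 8 = 1576 bytes and starts on a line boundary, so it spans ceil(1576 / 64) = 25 cache lines.
Row-major traversal misses (one per line touched): 21 * ceil(197 * 8 / 64) = 525
Column-major traversal misses (no reuse, every access misses): 21 * 197 = 4137
Ratio = 4137 / 525 = 7.88

7.88


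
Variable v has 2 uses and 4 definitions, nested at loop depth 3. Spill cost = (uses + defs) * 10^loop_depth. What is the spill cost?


uses + defs = 2 + 4 = 6
10^3 = 1000
Spill cost = 6 * 1000 = 6000

6000


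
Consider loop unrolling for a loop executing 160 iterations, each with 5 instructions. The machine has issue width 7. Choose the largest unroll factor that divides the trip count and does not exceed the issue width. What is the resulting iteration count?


Largest divisor of 160 <= 7 is 5
New iterations = 160 / 5 = 32

32


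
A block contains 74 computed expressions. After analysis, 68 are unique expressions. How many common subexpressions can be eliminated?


CSE count = total expressions - unique expressions
= 74 - 68 = 6

6


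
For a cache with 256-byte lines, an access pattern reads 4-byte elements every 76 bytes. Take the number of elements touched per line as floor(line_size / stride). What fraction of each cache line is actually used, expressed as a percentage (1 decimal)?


Elements per cache line = floor(256 / 76) = 3
Bytes used = 3 * 4 = 12
Utilization = 12 / 256 * 100 = 4.7%

4.7


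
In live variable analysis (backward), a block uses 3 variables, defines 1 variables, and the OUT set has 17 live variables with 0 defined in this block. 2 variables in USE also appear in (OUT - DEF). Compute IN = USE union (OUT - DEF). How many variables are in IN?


OUT - DEF: 17 - 0 = 17
|IN| = |USE| + |OUT - DEF| - |USE ∩ (OUT - DEF)| = 3 + 17 - 2 = 18

18


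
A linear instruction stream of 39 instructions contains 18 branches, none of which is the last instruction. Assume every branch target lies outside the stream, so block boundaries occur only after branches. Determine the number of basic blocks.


With no in-sequence branch targets, the leaders are the first instruction plus the instruction after each branch.
Number of basic blocks = branches + 1
= 18 + 1 = 19

19


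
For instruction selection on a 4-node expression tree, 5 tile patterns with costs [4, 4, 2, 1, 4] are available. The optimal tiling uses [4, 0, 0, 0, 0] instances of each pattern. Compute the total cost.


Total cost = sum(count_i * cost_i)
= 4*4 + 0*4 + 0*2 + 0*1 + 0*4
= 16

16


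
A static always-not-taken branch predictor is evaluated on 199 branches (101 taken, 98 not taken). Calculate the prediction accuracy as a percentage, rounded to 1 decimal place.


Predictor: always-not-taken
Correct predictions = 98
Accuracy = 98 / 199 * 100 = 49.2%

49.2


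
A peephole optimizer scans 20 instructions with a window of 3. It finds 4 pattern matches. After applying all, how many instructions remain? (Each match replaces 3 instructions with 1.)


Each match removes 2 instructions.
Total removed = 4 * 2 = 8
Remaining = 20 - 8 = 12

12


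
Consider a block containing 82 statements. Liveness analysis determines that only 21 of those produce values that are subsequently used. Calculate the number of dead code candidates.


Dead code = total statements - live definitions
= 82 - 21 = 61

61


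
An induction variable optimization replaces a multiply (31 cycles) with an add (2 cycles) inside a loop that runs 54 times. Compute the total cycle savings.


Per-iteration saving = 31 - 2 = 29
Total saved = 54 * 29 = 1566

1566


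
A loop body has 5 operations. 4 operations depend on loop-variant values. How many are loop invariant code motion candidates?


Invariant candidates = total - loop-dependent
= 5 - 4 = 1

1


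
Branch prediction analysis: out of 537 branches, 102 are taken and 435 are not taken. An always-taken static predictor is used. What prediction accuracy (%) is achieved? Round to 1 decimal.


Predictor: always-taken
Correct predictions = 102
Accuracy = 102 / 537 * 100 = 19.0%

19.0


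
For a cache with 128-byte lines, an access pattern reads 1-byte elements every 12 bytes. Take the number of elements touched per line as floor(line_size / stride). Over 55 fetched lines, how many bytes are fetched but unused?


Elements per line = floor(128 / 12) = 10
Bytes used per line = 10 * 1 = 10
Wasted per line = 128 - 10 = 118
Total wasted = 118 * 55 = 6490

6490


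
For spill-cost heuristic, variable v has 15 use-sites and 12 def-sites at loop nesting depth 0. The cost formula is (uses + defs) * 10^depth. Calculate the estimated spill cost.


uses + defs = 15 + 12 = 27
10^0 = 1
Spill cost = 27 * 1 = 27

27


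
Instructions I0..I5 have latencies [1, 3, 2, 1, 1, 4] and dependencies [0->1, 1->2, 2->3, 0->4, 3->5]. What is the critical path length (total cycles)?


Compute longest path through dependency graph: dist(Ik) = max over predecessors of dist + latency(Ik).
dist(I0) = latency 1 = 1
dist(I1) = dist(I0) + 3 = 1 + 3 = 4
dist(I2) = dist(I1) + 2 = 4 + 2 = 6
dist(I3) = dist(I2) + 1 = 6 + 1 = 7
dist(I4) = dist(I0) + 1 = 1 + 1 = 2
dist(I5) = dist(I3) + 4 = 7 + 4 = 11
Critical path = max dist = 11

11


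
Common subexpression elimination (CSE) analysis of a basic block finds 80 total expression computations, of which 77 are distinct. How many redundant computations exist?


CSE count = total expressions - unique expressions
= 80 - 77 = 3

3


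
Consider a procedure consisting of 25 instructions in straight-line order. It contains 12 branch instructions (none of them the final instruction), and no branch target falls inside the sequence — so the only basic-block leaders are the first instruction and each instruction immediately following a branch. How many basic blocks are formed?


With no in-sequence branch targets, the leaders are the first instruction plus the instruction after each branch.
Number of basic blocks = branches + 1
= 12 + 1 = 13

13


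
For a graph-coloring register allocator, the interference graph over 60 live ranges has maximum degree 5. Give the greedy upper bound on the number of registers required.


Greedy coloring never needs more than (max_degree + 1) colors: when coloring a vertex, at most max_degree neighbors are already colored.
Upper bound = 5 + 1 = 6

6


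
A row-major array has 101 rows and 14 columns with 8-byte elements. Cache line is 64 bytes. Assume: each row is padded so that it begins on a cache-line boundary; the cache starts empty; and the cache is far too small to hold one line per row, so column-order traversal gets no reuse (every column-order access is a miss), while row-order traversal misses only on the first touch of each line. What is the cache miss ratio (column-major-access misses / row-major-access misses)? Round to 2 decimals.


Each row occupies 14 * 8 = 112 bytes and starts on a line boundary, so it spans ceil(112 / 64) = 2 cache lines.
Row-major traversal misses (one per line touched): 101 * ceil(14 * 8 / 64) = 202
Column-major traversal misses (no reuse, every access misses): 101 * 14 = 1414
Ratio = 1414 / 202 = 7.0

7.0


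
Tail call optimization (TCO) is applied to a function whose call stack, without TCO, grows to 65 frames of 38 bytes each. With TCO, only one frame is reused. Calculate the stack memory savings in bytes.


Without TCO: 65 * 38 = 2470 bytes
With TCO: reuse 1 frame = 38 bytes
Savings = 2470 - 38 = 2432

2432


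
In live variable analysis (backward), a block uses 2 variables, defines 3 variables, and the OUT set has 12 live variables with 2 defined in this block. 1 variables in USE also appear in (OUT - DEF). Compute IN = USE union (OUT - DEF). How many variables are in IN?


OUT - DEF: 12 - 2 = 10
|IN| = |USE| + |OUT - DEF| - |USE ∩ (OUT - DEF)| = 2 + 10 - 1 = 11

11


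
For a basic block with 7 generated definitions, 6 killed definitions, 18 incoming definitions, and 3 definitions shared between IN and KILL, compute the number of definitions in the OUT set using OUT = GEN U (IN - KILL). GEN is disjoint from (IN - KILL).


IN - KILL: 18 - 3 = 15 surviving definitions
OUT = GEN + surviving = 7 + 15 = 22

22


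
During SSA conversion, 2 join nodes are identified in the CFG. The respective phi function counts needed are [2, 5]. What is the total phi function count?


Total phi functions = sum of phi functions at each join node
= 2 + 5 = 7

7


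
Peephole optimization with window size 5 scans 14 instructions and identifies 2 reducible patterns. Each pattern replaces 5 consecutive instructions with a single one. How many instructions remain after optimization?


Each match removes 4 instructions.
Total removed = 2 * 4 = 8
Remaining = 14 - 8 = 6

6


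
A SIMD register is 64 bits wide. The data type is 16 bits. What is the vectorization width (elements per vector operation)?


Width = SIMD bits / data type bits
= 64 / 16 = 4

4
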